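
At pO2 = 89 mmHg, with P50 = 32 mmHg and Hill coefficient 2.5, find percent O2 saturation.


Y = pO2^n / (P50^n + pO2^n)
Y = 89^2.5 / (32^2.5 + 89^2.5)
Y = 92.81%

92.81%


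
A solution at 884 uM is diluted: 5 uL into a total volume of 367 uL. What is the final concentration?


C2 = C1 * V1 / V2
C2 = 884 * 5 / 367
C2 = 12.0436 uM

12.0436 uM


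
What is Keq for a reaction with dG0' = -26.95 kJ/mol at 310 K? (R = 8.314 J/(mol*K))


Keq = exp(-dG0 * 1000 / (R * T))
Keq = exp(-(-26.95) * 1000 / (8.314 * 310))
Keq = 34770.242

34770.242


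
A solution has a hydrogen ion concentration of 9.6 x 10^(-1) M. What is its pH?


pH = -log10([H+])
pH = -log10(9.6 x 10^(-1))
pH = 0.0177

0.0177


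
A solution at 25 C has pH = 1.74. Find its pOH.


pOH = 14 - pH
pOH = 14 - 1.74
pOH = 12.26

12.26


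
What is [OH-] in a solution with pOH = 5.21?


[OH-] = 10^(-pOH)
[OH-] = 10^(-5.21)
[OH-] = 6.166e-06 M

6.166e-06 M


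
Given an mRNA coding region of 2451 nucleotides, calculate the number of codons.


codons = nucleotides / 3
codons = 2451 / 3 = 817

817


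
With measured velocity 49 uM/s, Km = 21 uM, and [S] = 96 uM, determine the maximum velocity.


Vmax = v * (Km + [S]) / [S]
Vmax = 49 * (21 + 96) / 96
Vmax = 59.7188 uM/s

59.7188 uM/s


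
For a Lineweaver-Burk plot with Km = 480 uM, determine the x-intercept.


x-intercept = -1/Km
= -1/480
= -0.0021 1/uM

-0.0021 1/uM


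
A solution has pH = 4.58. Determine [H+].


[H+] = 10^(-pH)
[H+] = 10^(-4.58)
[H+] = 2.630e-05 M

2.630e-05 M


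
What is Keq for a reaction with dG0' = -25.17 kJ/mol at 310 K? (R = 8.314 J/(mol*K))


Keq = exp(-dG0 * 1000 / (R * T))
Keq = exp(-(-25.17) * 1000 / (8.314 * 310))
Keq = 17428.8586

17428.8586


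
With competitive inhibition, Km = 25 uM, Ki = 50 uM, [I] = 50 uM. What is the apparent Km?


Km_app = Km * (1 + [I]/Ki)
Km_app = 25 * (1 + 50/50)
Km_app = 50.0 uM

50.0 uM


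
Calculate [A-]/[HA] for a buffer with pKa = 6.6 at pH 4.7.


[A-]/[HA] = 10^(pH - pKa)
= 10^(4.7 - 6.6)
= 0.0126

0.0126


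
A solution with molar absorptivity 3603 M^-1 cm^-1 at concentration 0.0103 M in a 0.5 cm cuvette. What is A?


A = epsilon * c * l
A = 3603 * 0.0103 * 0.5
A = 18.5555

18.5555


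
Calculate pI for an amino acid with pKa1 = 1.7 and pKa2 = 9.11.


pI = (pKa1 + pKa2) / 2
pI = (1.7 + 9.11) / 2
pI = 5.405

5.405


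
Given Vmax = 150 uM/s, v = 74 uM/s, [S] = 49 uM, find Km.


Km = [S] * (Vmax - v) / v
Km = 49 * (150 - 74) / 74
Km = 50.3243 uM

50.3243 uM


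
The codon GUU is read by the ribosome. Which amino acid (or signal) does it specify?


Standard genetic code lookup.
Codon GUU -> Val

Val


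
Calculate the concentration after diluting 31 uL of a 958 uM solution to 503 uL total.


C2 = C1 * V1 / V2
C2 = 958 * 31 / 503
C2 = 59.0417 uM

59.0417 uM


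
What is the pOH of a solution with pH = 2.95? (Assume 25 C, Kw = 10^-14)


pOH = 14 - pH
pOH = 14 - 2.95
pOH = 11.05

11.05


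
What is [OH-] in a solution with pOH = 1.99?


[OH-] = 10^(-pOH)
[OH-] = 10^(-1.99)
[OH-] = 0.0102 M

0.0102 M


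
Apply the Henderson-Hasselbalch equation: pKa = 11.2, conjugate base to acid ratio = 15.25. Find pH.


pH = pKa + log10([A-]/[HA])
pH = 11.2 + log10(15.25)
pH = 12.3833

12.3833


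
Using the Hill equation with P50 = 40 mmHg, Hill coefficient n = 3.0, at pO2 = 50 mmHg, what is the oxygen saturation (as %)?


Y = pO2^n / (P50^n + pO2^n)
Y = 50^3.0 / (40^3.0 + 50^3.0)
Y = 66.14%

66.14%


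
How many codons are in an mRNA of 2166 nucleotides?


codons = nucleotides / 3
codons = 2166 / 3 = 722

722


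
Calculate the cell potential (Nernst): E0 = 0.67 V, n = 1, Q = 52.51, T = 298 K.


E = E0 - (RT/nF) * ln(Q)
E = 0.67 - (8.314 * 298 / (1 * 96485)) * ln(52.51)
E = 0.5683 V

0.5683 V


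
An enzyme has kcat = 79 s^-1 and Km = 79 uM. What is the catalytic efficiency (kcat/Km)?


Catalytic efficiency = kcat / Km
= 79 / 79
= 1.0 uM^-1*s^-1

1.0 uM^-1*s^-1


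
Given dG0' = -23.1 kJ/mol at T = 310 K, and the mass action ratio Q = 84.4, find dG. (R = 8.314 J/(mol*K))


dG = dG0' + RT * ln(Q) / 1000
dG = -23.1 + 8.314 * 310 * ln(84.4) / 1000
dG = -11.668 kJ/mol

-11.668 kJ/mol


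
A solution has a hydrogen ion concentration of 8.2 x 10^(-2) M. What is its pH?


pH = -log10([H+])
pH = -log10(8.2 x 10^(-2))
pH = 1.0862

1.0862


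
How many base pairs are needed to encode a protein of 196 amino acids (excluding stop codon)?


Each amino acid = 1 codon = 3 bp
bp = 196 * 3 = 588 bp

588 bp


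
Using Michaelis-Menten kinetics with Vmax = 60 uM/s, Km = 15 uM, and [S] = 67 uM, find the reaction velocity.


v = Vmax * [S] / (Km + [S])
v = 60 * 67 / (15 + 67)
v = 49.0244 uM/s

49.0244 uM/s


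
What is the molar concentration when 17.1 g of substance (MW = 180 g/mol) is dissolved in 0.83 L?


C = (mass / MW) / volume
C = (17.1 / 180) / 0.83
C = 0.1145 M

0.1145 M


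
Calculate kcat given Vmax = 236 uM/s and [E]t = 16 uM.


kcat = Vmax / [E]t
kcat = 236 / 16
kcat = 14.75 s^-1

14.75 s^-1


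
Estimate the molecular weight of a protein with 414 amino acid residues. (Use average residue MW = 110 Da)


MW = n_residues * 110 Da
MW = 414 * 110
MW = 45540 Da

45540 Da


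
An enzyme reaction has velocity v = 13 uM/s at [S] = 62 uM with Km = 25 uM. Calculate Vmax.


Vmax = v * (Km + [S]) / [S]
Vmax = 13 * (25 + 62) / 62
Vmax = 18.2419 uM/s

18.2419 uM/s


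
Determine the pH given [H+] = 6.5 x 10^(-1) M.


pH = -log10([H+])
pH = -log10(6.5 x 10^(-1))
pH = 0.1871

0.1871


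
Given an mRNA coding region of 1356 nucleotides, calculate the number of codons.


codons = nucleotides / 3
codons = 1356 / 3 = 452

452


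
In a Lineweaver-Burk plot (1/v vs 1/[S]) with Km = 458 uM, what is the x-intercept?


x-intercept = -1/Km
= -1/458
= -0.0022 1/uM

-0.0022 1/uM


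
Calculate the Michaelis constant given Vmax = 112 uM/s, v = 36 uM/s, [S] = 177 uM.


Km = [S] * (Vmax - v) / v
Km = 177 * (112 - 36) / 36
Km = 373.6667 uM

373.6667 uM


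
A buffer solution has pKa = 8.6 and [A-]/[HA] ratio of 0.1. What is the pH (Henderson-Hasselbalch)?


pH = pKa + log10([A-]/[HA])
pH = 8.6 + log10(0.1)
pH = 7.6

7.6


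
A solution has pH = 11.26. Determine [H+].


[H+] = 10^(-pH)
[H+] = 10^(-11.26)
[H+] = 5.495e-12 M

5.495e-12 M


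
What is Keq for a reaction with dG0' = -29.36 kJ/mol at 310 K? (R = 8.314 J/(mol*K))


Keq = exp(-dG0 * 1000 / (R * T))
Keq = exp(-(-29.36) * 1000 / (8.314 * 310))
Keq = 88573.658

88573.658


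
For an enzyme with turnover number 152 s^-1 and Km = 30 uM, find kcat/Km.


Catalytic efficiency = kcat / Km
= 152 / 30
= 5.0667 uM^-1*s^-1

5.0667 uM^-1*s^-1


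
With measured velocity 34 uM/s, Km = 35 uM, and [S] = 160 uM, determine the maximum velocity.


Vmax = v * (Km + [S]) / [S]
Vmax = 34 * (35 + 160) / 160
Vmax = 41.4375 uM/s

41.4375 uM/s


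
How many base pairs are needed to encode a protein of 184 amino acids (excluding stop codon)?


Each amino acid = 1 codon = 3 bp
bp = 184 * 3 = 552 bp

552 bp


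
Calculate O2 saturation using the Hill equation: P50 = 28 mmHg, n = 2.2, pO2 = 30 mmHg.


Y = pO2^n / (P50^n + pO2^n)
Y = 30^2.2 / (28^2.2 + 30^2.2)
Y = 53.79%

53.79%


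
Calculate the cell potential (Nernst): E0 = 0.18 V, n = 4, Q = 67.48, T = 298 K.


E = E0 - (RT/nF) * ln(Q)
E = 0.18 - (8.314 * 298 / (4 * 96485)) * ln(67.48)
E = 0.153 V

0.153 V


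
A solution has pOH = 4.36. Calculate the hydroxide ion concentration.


[OH-] = 10^(-pOH)
[OH-] = 10^(-4.36)
[OH-] = 4.365e-05 M

4.365e-05 M


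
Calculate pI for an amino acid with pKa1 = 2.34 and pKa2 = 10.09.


pI = (pKa1 + pKa2) / 2
pI = (2.34 + 10.09) / 2
pI = 6.215

6.215


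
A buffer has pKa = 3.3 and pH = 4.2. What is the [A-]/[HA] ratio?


[A-]/[HA] = 10^(pH - pKa)
= 10^(4.2 - 3.3)
= 7.9433

7.9433


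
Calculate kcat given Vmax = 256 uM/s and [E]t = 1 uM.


kcat = Vmax / [E]t
kcat = 256 / 1
kcat = 256.0 s^-1

256.0 s^-1


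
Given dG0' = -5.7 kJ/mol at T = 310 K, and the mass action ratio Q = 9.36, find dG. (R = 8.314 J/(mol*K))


dG = dG0' + RT * ln(Q) / 1000
dG = -5.7 + 8.314 * 310 * ln(9.36) / 1000
dG = 0.0641 kJ/mol

0.0641 kJ/mol


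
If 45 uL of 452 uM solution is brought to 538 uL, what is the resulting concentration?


C2 = C1 * V1 / V2
C2 = 452 * 45 / 538
C2 = 37.8067 uM

37.8067 uM


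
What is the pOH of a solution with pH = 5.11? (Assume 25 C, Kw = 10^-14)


pOH = 14 - pH
pOH = 14 - 5.11
pOH = 8.89

8.89


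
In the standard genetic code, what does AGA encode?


Standard genetic code lookup.
Codon AGA -> Arg

Arg


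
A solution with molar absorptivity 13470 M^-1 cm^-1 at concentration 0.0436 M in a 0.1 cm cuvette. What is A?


A = epsilon * c * l
A = 13470 * 0.0436 * 0.1
A = 58.7292

58.7292


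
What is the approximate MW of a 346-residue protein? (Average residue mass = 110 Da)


MW = n_residues * 110 Da
MW = 346 * 110
MW = 38060 Da

38060 Da


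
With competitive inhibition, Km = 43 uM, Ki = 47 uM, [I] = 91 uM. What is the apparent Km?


Km_app = Km * (1 + [I]/Ki)
Km_app = 43 * (1 + 91/47)
Km_app = 126.2553 uM

126.2553 uM


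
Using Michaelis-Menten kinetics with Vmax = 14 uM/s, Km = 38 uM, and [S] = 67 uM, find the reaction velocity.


v = Vmax * [S] / (Km + [S])
v = 14 * 67 / (38 + 67)
v = 8.9333 uM/s

8.9333 uM/s


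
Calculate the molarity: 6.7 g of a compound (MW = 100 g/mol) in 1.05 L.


C = (mass / MW) / volume
C = (6.7 / 100) / 1.05
C = 0.0638 M

0.0638 M


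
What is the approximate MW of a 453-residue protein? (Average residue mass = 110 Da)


MW = n_residues * 110 Da
MW = 453 * 110
MW = 49830 Da

49830 Da


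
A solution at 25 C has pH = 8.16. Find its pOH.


pOH = 14 - pH
pOH = 14 - 8.16
pOH = 5.84

5.84


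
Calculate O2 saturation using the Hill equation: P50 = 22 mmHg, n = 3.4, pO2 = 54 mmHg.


Y = pO2^n / (P50^n + pO2^n)
Y = 54^3.4 / (22^3.4 + 54^3.4)
Y = 95.49%

95.49%


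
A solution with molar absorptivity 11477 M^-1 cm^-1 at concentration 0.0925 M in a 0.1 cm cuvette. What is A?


A = epsilon * c * l
A = 11477 * 0.0925 * 0.1
A = 106.1623

106.1623


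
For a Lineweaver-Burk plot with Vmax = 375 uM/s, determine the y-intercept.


y-intercept = 1/Vmax
= 1/375
= 0.0027 s/uM

0.0027 s/uM


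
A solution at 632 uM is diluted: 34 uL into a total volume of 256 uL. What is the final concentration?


C2 = C1 * V1 / V2
C2 = 632 * 34 / 256
C2 = 83.9375 uM

83.9375 uM


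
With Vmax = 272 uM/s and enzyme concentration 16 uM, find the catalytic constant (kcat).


kcat = Vmax / [E]t
kcat = 272 / 16
kcat = 17.0 s^-1

17.0 s^-1


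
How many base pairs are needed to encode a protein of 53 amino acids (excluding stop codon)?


Each amino acid = 1 codon = 3 bp
bp = 53 * 3 = 159 bp

159 bp


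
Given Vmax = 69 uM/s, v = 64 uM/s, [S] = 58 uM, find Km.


Km = [S] * (Vmax - v) / v
Km = 58 * (69 - 64) / 64
Km = 4.5312 uM

4.5312 uM


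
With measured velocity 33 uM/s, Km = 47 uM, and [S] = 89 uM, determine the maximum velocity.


Vmax = v * (Km + [S]) / [S]
Vmax = 33 * (47 + 89) / 89
Vmax = 50.427 uM/s

50.427 uM/s


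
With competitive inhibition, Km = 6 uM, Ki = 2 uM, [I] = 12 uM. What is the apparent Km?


Km_app = Km * (1 + [I]/Ki)
Km_app = 6 * (1 + 12/2)
Km_app = 42.0 uM

42.0 uM


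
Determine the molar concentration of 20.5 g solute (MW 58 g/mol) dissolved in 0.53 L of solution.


C = (mass / MW) / volume
C = (20.5 / 58) / 0.53
C = 0.6669 M

0.6669 M


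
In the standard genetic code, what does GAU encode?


Standard genetic code lookup.
Codon GAU -> Asp

Asp


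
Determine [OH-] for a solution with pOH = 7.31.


[OH-] = 10^(-pOH)
[OH-] = 10^(-7.31)
[OH-] = 4.898e-08 M

4.898e-08 M


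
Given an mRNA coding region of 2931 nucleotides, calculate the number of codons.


codons = nucleotides / 3
codons = 2931 / 3 = 977

977


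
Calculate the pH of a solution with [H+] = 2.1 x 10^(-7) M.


pH = -log10([H+])
pH = -log10(2.1 x 10^(-7))
pH = 6.6778

6.6778


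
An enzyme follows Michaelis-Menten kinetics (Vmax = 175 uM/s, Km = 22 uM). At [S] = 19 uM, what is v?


v = Vmax * [S] / (Km + [S])
v = 175 * 19 / (22 + 19)
v = 81.0976 uM/s

81.0976 uM/s


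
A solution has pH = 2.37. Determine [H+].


[H+] = 10^(-pH)
[H+] = 10^(-2.37)
[H+] = 0.0043 M

0.0043 M


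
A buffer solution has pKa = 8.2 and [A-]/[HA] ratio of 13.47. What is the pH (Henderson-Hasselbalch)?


pH = pKa + log10([A-]/[HA])
pH = 8.2 + log10(13.47)
pH = 9.3294

9.3294


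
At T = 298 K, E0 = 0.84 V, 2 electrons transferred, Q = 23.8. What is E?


E = E0 - (RT/nF) * ln(Q)
E = 0.84 - (8.314 * 298 / (2 * 96485)) * ln(23.8)
E = 0.7993 V

0.7993 V


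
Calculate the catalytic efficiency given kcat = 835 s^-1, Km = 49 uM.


Catalytic efficiency = kcat / Km
= 835 / 49
= 17.0408 uM^-1*s^-1

17.0408 uM^-1*s^-1


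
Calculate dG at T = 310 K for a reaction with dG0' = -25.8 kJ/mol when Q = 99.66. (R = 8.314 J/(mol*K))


dG = dG0' + RT * ln(Q) / 1000
dG = -25.8 + 8.314 * 310 * ln(99.66) / 1000
dG = -13.9397 kJ/mol

-13.9397 kJ/mol


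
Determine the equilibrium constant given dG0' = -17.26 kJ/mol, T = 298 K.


Keq = exp(-dG0 * 1000 / (R * T))
Keq = exp(-(-17.26) * 1000 / (8.314 * 298))
Keq = 1060.5022

1060.5022


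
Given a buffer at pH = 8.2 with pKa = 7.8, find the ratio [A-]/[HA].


[A-]/[HA] = 10^(pH - pKa)
= 10^(8.2 - 7.8)
= 2.5119

2.5119


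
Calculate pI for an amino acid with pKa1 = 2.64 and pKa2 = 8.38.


pI = (pKa1 + pKa2) / 2
pI = (2.64 + 8.38) / 2
pI = 5.51

5.51


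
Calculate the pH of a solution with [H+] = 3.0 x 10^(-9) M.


pH = -log10([H+])
pH = -log10(3.0 x 10^(-9))
pH = 8.5229

8.5229


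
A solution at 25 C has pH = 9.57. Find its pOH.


pOH = 14 - pH
pOH = 14 - 9.57
pOH = 4.43

4.43


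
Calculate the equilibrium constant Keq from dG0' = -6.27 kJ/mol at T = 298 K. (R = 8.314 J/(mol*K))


Keq = exp(-dG0 * 1000 / (R * T))
Keq = exp(-(-6.27) * 1000 / (8.314 * 298))
Keq = 12.5623

12.5623


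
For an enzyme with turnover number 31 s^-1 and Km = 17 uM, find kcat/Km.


Catalytic efficiency = kcat / Km
= 31 / 17
= 1.8235 uM^-1*s^-1

1.8235 uM^-1*s^-1


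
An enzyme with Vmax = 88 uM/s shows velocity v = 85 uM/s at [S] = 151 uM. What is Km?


Km = [S] * (Vmax - v) / v
Km = 151 * (88 - 85) / 85
Km = 5.3294 uM

5.3294 uM


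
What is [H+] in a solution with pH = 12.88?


[H+] = 10^(-pH)
[H+] = 10^(-12.88)
[H+] = 1.318e-13 M

1.318e-13 M


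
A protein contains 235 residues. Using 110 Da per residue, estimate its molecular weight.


MW = n_residues * 110 Da
MW = 235 * 110
MW = 25850 Da

25850 Da


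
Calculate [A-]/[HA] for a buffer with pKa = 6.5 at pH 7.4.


[A-]/[HA] = 10^(pH - pKa)
= 10^(7.4 - 6.5)
= 7.9433

7.9433


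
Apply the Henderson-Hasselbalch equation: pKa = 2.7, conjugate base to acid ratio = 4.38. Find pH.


pH = pKa + log10([A-]/[HA])
pH = 2.7 + log10(4.38)
pH = 3.3415

3.3415


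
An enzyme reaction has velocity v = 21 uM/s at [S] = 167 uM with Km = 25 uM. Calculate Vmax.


Vmax = v * (Km + [S]) / [S]
Vmax = 21 * (25 + 167) / 167
Vmax = 24.1437 uM/s

24.1437 uM/s


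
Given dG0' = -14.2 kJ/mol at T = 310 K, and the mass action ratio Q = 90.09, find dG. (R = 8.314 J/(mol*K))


dG = dG0' + RT * ln(Q) / 1000
dG = -14.2 + 8.314 * 310 * ln(90.09) / 1000
dG = -2.5999 kJ/mol

-2.5999 kJ/mol


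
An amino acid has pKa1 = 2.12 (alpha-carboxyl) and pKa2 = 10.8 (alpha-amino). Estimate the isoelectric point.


pI = (pKa1 + pKa2) / 2
pI = (2.12 + 10.8) / 2
pI = 6.46

6.46


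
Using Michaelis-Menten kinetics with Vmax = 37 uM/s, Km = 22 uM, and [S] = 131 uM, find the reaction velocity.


v = Vmax * [S] / (Km + [S])
v = 37 * 131 / (22 + 131)
v = 31.6797 uM/s

31.6797 uM/s


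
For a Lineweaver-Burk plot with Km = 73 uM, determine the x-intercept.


x-intercept = -1/Km
= -1/73
= -0.0137 1/uM

-0.0137 1/uM


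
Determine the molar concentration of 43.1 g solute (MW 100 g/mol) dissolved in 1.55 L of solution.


C = (mass / MW) / volume
C = (43.1 / 100) / 1.55
C = 0.2781 M

0.2781 M


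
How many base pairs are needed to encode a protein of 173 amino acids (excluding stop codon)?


Each amino acid = 1 codon = 3 bp
bp = 173 * 3 = 519 bp

519 bp


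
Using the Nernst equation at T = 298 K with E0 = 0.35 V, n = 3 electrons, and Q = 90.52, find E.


E = E0 - (RT/nF) * ln(Q)
E = 0.35 - (8.314 * 298 / (3 * 96485)) * ln(90.52)
E = 0.3114 V

0.3114 V


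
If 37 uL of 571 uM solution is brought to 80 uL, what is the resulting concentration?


C2 = C1 * V1 / V2
C2 = 571 * 37 / 80
C2 = 264.0875 uM

264.0875 uM


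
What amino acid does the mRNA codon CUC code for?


Standard genetic code lookup.
Codon CUC -> Leu

Leu


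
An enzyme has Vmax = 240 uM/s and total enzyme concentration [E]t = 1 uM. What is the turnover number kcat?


kcat = Vmax / [E]t
kcat = 240 / 1
kcat = 240.0 s^-1

240.0 s^-1


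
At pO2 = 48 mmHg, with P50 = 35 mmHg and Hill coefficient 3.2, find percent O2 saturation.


Y = pO2^n / (P50^n + pO2^n)
Y = 48^3.2 / (35^3.2 + 48^3.2)
Y = 73.32%

73.32%


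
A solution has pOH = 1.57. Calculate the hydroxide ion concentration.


[OH-] = 10^(-pOH)
[OH-] = 10^(-1.57)
[OH-] = 0.0269 M

0.0269 M


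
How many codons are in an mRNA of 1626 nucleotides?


codons = nucleotides / 3
codons = 1626 / 3 = 542

542


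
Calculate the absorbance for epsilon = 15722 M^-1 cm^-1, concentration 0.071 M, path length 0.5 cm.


A = epsilon * c * l
A = 15722 * 0.071 * 0.5
A = 558.131

558.131


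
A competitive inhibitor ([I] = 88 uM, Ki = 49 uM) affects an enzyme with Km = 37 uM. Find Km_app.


Km_app = Km * (1 + [I]/Ki)
Km_app = 37 * (1 + 88/49)
Km_app = 103.449 uM

103.449 uM


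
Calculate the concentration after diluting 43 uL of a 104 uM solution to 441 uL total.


C2 = C1 * V1 / V2
C2 = 104 * 43 / 441
C2 = 10.1406 uM

10.1406 uM


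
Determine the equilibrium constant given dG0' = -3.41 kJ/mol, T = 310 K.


Keq = exp(-dG0 * 1000 / (R * T))
Keq = exp(-(-3.41) * 1000 / (8.314 * 310))
Keq = 3.7549

3.7549


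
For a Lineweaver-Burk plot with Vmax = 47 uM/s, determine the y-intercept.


y-intercept = 1/Vmax
= 1/47
= 0.0213 s/uM

0.0213 s/uM


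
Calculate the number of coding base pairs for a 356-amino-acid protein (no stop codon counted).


Each amino acid = 1 codon = 3 bp
bp = 356 * 3 = 1068 bp

1068 bp


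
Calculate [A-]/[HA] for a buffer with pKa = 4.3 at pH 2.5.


[A-]/[HA] = 10^(pH - pKa)
= 10^(2.5 - 4.3)
= 0.0158

0.0158


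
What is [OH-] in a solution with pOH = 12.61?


[OH-] = 10^(-pOH)
[OH-] = 10^(-12.61)
[OH-] = 2.455e-13 M

2.455e-13 M


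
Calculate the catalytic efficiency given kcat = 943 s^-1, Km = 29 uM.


Catalytic efficiency = kcat / Km
= 943 / 29
= 32.5172 uM^-1*s^-1

32.5172 uM^-1*s^-1


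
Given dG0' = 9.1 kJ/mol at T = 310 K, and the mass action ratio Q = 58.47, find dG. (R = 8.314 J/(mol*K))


dG = dG0' + RT * ln(Q) / 1000
dG = 9.1 + 8.314 * 310 * ln(58.47) / 1000
dG = 19.5859 kJ/mol

19.5859 kJ/mol


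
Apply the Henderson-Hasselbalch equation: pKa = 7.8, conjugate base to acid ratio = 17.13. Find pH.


pH = pKa + log10([A-]/[HA])
pH = 7.8 + log10(17.13)
pH = 9.0338

9.0338


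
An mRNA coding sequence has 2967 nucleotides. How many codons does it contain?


codons = nucleotides / 3
codons = 2967 / 3 = 989

989


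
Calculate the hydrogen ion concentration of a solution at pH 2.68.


[H+] = 10^(-pH)
[H+] = 10^(-2.68)
[H+] = 0.0021 M

0.0021 M


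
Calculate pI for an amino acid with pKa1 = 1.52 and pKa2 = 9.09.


pI = (pKa1 + pKa2) / 2
pI = (1.52 + 9.09) / 2
pI = 5.305

5.305


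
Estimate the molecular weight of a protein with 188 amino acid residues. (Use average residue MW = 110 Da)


MW = n_residues * 110 Da
MW = 188 * 110
MW = 20680 Da

20680 Da


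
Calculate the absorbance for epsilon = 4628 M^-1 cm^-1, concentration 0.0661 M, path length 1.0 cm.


A = epsilon * c * l
A = 4628 * 0.0661 * 1.0
A = 305.9108

305.9108


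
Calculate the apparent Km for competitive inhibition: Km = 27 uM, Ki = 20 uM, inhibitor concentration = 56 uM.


Km_app = Km * (1 + [I]/Ki)
Km_app = 27 * (1 + 56/20)
Km_app = 102.6 uM

102.6 uM


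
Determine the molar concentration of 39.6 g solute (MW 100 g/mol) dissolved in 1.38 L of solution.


C = (mass / MW) / volume
C = (39.6 / 100) / 1.38
C = 0.287 M

0.287 M


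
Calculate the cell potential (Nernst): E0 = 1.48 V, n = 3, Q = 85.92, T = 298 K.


E = E0 - (RT/nF) * ln(Q)
E = 1.48 - (8.314 * 298 / (3 * 96485)) * ln(85.92)
E = 1.4419 V

1.4419 V


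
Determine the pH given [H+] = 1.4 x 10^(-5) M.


pH = -log10([H+])
pH = -log10(1.4 x 10^(-5))
pH = 4.8539

4.8539


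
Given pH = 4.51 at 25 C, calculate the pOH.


pOH = 14 - pH
pOH = 14 - 4.51
pOH = 9.49

9.49


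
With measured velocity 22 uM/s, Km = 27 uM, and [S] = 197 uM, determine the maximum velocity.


Vmax = v * (Km + [S]) / [S]
Vmax = 22 * (27 + 197) / 197
Vmax = 25.0152 uM/s

25.0152 uM/s


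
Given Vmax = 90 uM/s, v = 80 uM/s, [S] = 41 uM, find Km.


Km = [S] * (Vmax - v) / v
Km = 41 * (90 - 80) / 80
Km = 5.125 uM

5.125 uM


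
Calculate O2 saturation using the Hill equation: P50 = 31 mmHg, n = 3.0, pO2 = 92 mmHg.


Y = pO2^n / (P50^n + pO2^n)
Y = 92^3.0 / (31^3.0 + 92^3.0)
Y = 96.32%

96.32%


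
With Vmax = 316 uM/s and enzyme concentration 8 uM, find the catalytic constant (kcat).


kcat = Vmax / [E]t
kcat = 316 / 8
kcat = 39.5 s^-1

39.5 s^-1


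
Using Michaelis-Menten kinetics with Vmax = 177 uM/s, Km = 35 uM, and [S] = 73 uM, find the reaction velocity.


v = Vmax * [S] / (Km + [S])
v = 177 * 73 / (35 + 73)
v = 119.6389 uM/s

119.6389 uM/s


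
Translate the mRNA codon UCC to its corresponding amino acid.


Standard genetic code lookup.
Codon UCC -> Ser

Ser


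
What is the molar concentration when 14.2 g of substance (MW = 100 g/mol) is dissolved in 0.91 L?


C = (mass / MW) / volume
C = (14.2 / 100) / 0.91
C = 0.156 M

0.156 M


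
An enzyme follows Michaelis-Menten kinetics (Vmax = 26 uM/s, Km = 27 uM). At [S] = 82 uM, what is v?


v = Vmax * [S] / (Km + [S])
v = 26 * 82 / (27 + 82)
v = 19.5596 uM/s

19.5596 uM/s


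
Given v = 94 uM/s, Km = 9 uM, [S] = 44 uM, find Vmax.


Vmax = v * (Km + [S]) / [S]
Vmax = 94 * (9 + 44) / 44
Vmax = 113.2273 uM/s

113.2273 uM/s


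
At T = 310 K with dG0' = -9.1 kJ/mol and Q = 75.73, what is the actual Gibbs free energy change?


dG = dG0' + RT * ln(Q) / 1000
dG = -9.1 + 8.314 * 310 * ln(75.73) / 1000
dG = 2.0526 kJ/mol

2.0526 kJ/mol


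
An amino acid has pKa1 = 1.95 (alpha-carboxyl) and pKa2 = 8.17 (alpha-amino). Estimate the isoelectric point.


pI = (pKa1 + pKa2) / 2
pI = (1.95 + 8.17) / 2
pI = 5.06

5.06


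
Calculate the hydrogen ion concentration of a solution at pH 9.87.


[H+] = 10^(-pH)
[H+] = 10^(-9.87)
[H+] = 1.349e-10 M

1.349e-10 M


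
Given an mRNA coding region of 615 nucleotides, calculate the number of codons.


codons = nucleotides / 3
codons = 615 / 3 = 205

205


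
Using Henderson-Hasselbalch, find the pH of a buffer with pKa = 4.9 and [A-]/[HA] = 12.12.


pH = pKa + log10([A-]/[HA])
pH = 4.9 + log10(12.12)
pH = 5.9835

5.9835


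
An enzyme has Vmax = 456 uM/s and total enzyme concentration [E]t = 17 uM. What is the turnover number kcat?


kcat = Vmax / [E]t
kcat = 456 / 17
kcat = 26.8235 s^-1

26.8235 s^-1


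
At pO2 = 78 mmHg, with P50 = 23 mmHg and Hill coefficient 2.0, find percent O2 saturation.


Y = pO2^n / (P50^n + pO2^n)
Y = 78^2.0 / (23^2.0 + 78^2.0)
Y = 92.0%

92.0%


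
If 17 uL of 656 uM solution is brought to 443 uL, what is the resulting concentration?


C2 = C1 * V1 / V2
C2 = 656 * 17 / 443
C2 = 25.1738 uM

25.1738 uM


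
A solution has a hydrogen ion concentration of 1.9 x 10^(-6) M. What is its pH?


pH = -log10([H+])
pH = -log10(1.9 x 10^(-6))
pH = 5.7212

5.7212


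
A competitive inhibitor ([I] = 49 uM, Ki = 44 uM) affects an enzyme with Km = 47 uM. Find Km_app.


Km_app = Km * (1 + [I]/Ki)
Km_app = 47 * (1 + 49/44)
Km_app = 99.3409 uM

99.3409 uM


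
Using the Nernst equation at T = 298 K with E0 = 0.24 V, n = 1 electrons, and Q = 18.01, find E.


E = E0 - (RT/nF) * ln(Q)
E = 0.24 - (8.314 * 298 / (1 * 96485)) * ln(18.01)
E = 0.1658 V

0.1658 V


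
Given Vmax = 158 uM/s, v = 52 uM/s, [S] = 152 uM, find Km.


Km = [S] * (Vmax - v) / v
Km = 152 * (158 - 52) / 52
Km = 309.8462 uM

309.8462 uM


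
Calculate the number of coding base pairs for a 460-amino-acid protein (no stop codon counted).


Each amino acid = 1 codon = 3 bp
bp = 460 * 3 = 1380 bp

1380 bp


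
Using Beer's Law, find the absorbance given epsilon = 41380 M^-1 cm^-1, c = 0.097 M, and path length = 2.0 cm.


A = epsilon * c * l
A = 41380 * 0.097 * 2.0
A = 8027.72

8027.72


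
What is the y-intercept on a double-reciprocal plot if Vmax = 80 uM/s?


y-intercept = 1/Vmax
= 1/80
= 0.0125 s/uM

0.0125 s/uM


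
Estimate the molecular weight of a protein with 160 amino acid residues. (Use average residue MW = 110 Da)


MW = n_residues * 110 Da
MW = 160 * 110
MW = 17600 Da

17600 Da


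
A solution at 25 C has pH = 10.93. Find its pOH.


pOH = 14 - pH
pOH = 14 - 10.93
pOH = 3.07

3.07


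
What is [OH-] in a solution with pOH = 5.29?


[OH-] = 10^(-pOH)
[OH-] = 10^(-5.29)
[OH-] = 5.129e-06 M

5.129e-06 M


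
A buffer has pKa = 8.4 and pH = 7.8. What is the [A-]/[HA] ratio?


[A-]/[HA] = 10^(pH - pKa)
= 10^(7.8 - 8.4)
= 0.2512

0.2512


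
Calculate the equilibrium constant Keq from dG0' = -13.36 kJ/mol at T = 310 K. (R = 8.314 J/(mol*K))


Keq = exp(-dG0 * 1000 / (R * T))
Keq = exp(-(-13.36) * 1000 / (8.314 * 310))
Keq = 178.3306

178.3306


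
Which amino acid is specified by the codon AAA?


Standard genetic code lookup.
Codon AAA -> Lys

Lys


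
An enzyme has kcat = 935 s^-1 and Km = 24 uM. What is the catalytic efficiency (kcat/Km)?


Catalytic efficiency = kcat / Km
= 935 / 24
= 38.9583 uM^-1*s^-1

38.9583 uM^-1*s^-1


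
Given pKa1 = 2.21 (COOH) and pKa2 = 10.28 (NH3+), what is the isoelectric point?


pI = (pKa1 + pKa2) / 2
pI = (2.21 + 10.28) / 2
pI = 6.245

6.245


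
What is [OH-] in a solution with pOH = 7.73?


[OH-] = 10^(-pOH)
[OH-] = 10^(-7.73)
[OH-] = 1.862e-08 M

1.862e-08 M


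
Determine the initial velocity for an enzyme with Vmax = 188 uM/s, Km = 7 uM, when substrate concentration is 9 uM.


v = Vmax * [S] / (Km + [S])
v = 188 * 9 / (7 + 9)
v = 105.75 uM/s

105.75 uM/s


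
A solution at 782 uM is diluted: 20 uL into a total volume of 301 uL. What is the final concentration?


C2 = C1 * V1 / V2
C2 = 782 * 20 / 301
C2 = 51.9601 uM

51.9601 uM


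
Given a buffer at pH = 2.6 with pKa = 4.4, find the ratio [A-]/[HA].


[A-]/[HA] = 10^(pH - pKa)
= 10^(2.6 - 4.4)
= 0.0158

0.0158


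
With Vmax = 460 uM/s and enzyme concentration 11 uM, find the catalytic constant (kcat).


kcat = Vmax / [E]t
kcat = 460 / 11
kcat = 41.8182 s^-1

41.8182 s^-1


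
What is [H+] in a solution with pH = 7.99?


[H+] = 10^(-pH)
[H+] = 10^(-7.99)
[H+] = 1.023e-08 M

1.023e-08 M


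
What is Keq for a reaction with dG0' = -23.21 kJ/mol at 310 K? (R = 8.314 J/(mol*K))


Keq = exp(-dG0 * 1000 / (R * T))
Keq = exp(-(-23.21) * 1000 / (8.314 * 310))
Keq = 8147.0296

8147.0296


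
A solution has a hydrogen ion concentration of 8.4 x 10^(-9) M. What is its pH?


pH = -log10([H+])
pH = -log10(8.4 x 10^(-9))
pH = 8.0757

8.0757


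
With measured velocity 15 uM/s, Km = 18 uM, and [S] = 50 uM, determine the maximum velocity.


Vmax = v * (Km + [S]) / [S]
Vmax = 15 * (18 + 50) / 50
Vmax = 20.4 uM/s

20.4 uM/s


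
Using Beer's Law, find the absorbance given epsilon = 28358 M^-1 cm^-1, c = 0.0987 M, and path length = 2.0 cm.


A = epsilon * c * l
A = 28358 * 0.0987 * 2.0
A = 5597.8692

5597.8692


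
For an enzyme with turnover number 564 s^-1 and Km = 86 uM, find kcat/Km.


Catalytic efficiency = kcat / Km
= 564 / 86
= 6.5581 uM^-1*s^-1

6.5581 uM^-1*s^-1


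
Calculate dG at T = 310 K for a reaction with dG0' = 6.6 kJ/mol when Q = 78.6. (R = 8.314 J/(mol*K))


dG = dG0' + RT * ln(Q) / 1000
dG = 6.6 + 8.314 * 310 * ln(78.6) / 1000
dG = 17.8485 kJ/mol

17.8485 kJ/mol


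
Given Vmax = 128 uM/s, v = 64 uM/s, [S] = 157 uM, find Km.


Km = [S] * (Vmax - v) / v
Km = 157 * (128 - 64) / 64
Km = 157.0 uM

157.0 uM


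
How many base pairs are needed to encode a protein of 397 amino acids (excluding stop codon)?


Each amino acid = 1 codon = 3 bp
bp = 397 * 3 = 1191 bp

1191 bp


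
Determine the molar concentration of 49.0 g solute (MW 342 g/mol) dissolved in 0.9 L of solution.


C = (mass / MW) / volume
C = (49.0 / 342) / 0.9
C = 0.1592 M

0.1592 M


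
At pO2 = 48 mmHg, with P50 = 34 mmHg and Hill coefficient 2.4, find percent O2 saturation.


Y = pO2^n / (P50^n + pO2^n)
Y = 48^2.4 / (34^2.4 + 48^2.4)
Y = 69.59%

69.59%


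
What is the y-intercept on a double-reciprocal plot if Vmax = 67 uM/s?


y-intercept = 1/Vmax
= 1/67
= 0.0149 s/uM

0.0149 s/uM


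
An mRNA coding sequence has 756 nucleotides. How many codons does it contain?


codons = nucleotides / 3
codons = 756 / 3 = 252

252


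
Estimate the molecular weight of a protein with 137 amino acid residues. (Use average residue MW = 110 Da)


MW = n_residues * 110 Da
MW = 137 * 110
MW = 15070 Da

15070 Da


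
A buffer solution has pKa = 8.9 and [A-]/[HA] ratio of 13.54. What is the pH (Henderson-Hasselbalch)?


pH = pKa + log10([A-]/[HA])
pH = 8.9 + log10(13.54)
pH = 10.0316

10.0316


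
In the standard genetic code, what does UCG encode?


Standard genetic code lookup.
Codon UCG -> Ser

Ser


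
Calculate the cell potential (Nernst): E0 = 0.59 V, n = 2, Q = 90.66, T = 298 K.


E = E0 - (RT/nF) * ln(Q)
E = 0.59 - (8.314 * 298 / (2 * 96485)) * ln(90.66)
E = 0.5321 V

0.5321 V


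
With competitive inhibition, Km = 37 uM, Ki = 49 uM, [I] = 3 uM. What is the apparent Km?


Km_app = Km * (1 + [I]/Ki)
Km_app = 37 * (1 + 3/49)
Km_app = 39.2653 uM

39.2653 uM


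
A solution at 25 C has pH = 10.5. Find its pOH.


pOH = 14 - pH
pOH = 14 - 10.5
pOH = 3.5

3.5


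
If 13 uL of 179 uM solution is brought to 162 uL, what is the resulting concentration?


C2 = C1 * V1 / V2
C2 = 179 * 13 / 162
C2 = 14.3642 uM

14.3642 uM


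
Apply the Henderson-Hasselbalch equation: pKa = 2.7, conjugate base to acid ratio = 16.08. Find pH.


pH = pKa + log10([A-]/[HA])
pH = 2.7 + log10(16.08)
pH = 3.9063

3.9063


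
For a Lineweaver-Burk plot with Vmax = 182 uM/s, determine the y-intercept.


y-intercept = 1/Vmax
= 1/182
= 0.0055 s/uM

0.0055 s/uM


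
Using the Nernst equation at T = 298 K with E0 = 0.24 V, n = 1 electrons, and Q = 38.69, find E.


E = E0 - (RT/nF) * ln(Q)
E = 0.24 - (8.314 * 298 / (1 * 96485)) * ln(38.69)
E = 0.1461 V

0.1461 V


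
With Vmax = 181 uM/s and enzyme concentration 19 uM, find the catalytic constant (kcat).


kcat = Vmax / [E]t
kcat = 181 / 19
kcat = 9.5263 s^-1

9.5263 s^-1


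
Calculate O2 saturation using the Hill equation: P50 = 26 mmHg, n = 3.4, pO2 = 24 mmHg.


Y = pO2^n / (P50^n + pO2^n)
Y = 24^3.4 / (26^3.4 + 24^3.4)
Y = 43.24%

43.24%


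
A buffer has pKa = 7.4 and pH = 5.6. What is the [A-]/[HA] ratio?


[A-]/[HA] = 10^(pH - pKa)
= 10^(5.6 - 7.4)
= 0.0158

0.0158


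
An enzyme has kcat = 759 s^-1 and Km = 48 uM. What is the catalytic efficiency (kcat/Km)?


Catalytic efficiency = kcat / Km
= 759 / 48
= 15.8125 uM^-1*s^-1

15.8125 uM^-1*s^-1


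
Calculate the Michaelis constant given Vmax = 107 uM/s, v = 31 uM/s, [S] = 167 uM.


Km = [S] * (Vmax - v) / v
Km = 167 * (107 - 31) / 31
Km = 409.4194 uM

409.4194 uM


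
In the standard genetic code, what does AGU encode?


Standard genetic code lookup.
Codon AGU -> Ser

Ser


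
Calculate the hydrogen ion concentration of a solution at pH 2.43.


[H+] = 10^(-pH)
[H+] = 10^(-2.43)
[H+] = 0.0037 M

0.0037 M


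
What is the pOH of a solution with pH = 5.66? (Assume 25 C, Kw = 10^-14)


pOH = 14 - pH
pOH = 14 - 5.66
pOH = 8.34

8.34


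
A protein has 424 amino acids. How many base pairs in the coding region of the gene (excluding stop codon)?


Each amino acid = 1 codon = 3 bp
bp = 424 * 3 = 1272 bp

1272 bp


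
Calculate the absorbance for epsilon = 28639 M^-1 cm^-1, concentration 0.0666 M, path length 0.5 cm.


A = epsilon * c * l
A = 28639 * 0.0666 * 0.5
A = 953.6787

953.6787


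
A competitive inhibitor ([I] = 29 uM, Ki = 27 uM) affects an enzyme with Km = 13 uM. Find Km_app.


Km_app = Km * (1 + [I]/Ki)
Km_app = 13 * (1 + 29/27)
Km_app = 26.963 uM

26.963 uM


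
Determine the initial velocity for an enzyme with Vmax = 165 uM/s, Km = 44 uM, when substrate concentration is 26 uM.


v = Vmax * [S] / (Km + [S])
v = 165 * 26 / (44 + 26)
v = 61.2857 uM/s

61.2857 uM/s


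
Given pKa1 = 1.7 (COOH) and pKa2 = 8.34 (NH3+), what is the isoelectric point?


pI = (pKa1 + pKa2) / 2
pI = (1.7 + 8.34) / 2
pI = 5.02

5.02


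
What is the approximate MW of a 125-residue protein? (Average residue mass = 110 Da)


MW = n_residues * 110 Da
MW = 125 * 110
MW = 13750 Da

13750 Da


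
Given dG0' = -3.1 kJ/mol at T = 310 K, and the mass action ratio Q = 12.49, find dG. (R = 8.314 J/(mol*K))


dG = dG0' + RT * ln(Q) / 1000
dG = -3.1 + 8.314 * 310 * ln(12.49) / 1000
dG = 3.4076 kJ/mol

3.4076 kJ/mol


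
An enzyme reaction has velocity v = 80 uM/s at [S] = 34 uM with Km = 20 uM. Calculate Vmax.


Vmax = v * (Km + [S]) / [S]
Vmax = 80 * (20 + 34) / 34
Vmax = 127.0588 uM/s

127.0588 uM/s


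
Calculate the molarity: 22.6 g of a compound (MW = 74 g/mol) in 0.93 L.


C = (mass / MW) / volume
C = (22.6 / 74) / 0.93
C = 0.3284 M

0.3284 M


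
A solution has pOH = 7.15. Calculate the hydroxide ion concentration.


[OH-] = 10^(-pOH)
[OH-] = 10^(-7.15)
[OH-] = 7.079e-08 M

7.079e-08 M


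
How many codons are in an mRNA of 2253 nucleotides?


codons = nucleotides / 3
codons = 2253 / 3 = 751

751


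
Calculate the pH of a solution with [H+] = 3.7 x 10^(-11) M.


pH = -log10([H+])
pH = -log10(3.7 x 10^(-11))
pH = 10.4318

10.4318


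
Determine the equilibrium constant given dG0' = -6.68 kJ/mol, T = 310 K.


Keq = exp(-dG0 * 1000 / (R * T))
Keq = exp(-(-6.68) * 1000 / (8.314 * 310))
Keq = 13.354

13.354


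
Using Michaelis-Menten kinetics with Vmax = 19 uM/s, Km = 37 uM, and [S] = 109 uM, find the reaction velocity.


v = Vmax * [S] / (Km + [S])
v = 19 * 109 / (37 + 109)
v = 14.1849 uM/s

14.1849 uM/s


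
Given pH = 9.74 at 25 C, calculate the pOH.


pOH = 14 - pH
pOH = 14 - 9.74
pOH = 4.26

4.26


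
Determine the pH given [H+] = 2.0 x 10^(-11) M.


pH = -log10([H+])
pH = -log10(2.0 x 10^(-11))
pH = 10.699

10.699


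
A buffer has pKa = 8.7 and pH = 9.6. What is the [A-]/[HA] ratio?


[A-]/[HA] = 10^(pH - pKa)
= 10^(9.6 - 8.7)
= 7.9433

7.9433


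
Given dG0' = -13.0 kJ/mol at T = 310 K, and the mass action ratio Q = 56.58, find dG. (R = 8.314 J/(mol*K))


dG = dG0' + RT * ln(Q) / 1000
dG = -13.0 + 8.314 * 310 * ln(56.58) / 1000
dG = -2.5987 kJ/mol

-2.5987 kJ/mol


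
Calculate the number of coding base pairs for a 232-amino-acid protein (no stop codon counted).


Each amino acid = 1 codon = 3 bp
bp = 232 * 3 = 696 bp

696 bp


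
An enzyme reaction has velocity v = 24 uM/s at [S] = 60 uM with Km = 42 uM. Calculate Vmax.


Vmax = v * (Km + [S]) / [S]
Vmax = 24 * (42 + 60) / 60
Vmax = 40.8 uM/s

40.8 uM/s


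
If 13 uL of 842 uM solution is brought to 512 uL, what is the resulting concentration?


C2 = C1 * V1 / V2
C2 = 842 * 13 / 512
C2 = 21.3789 uM

21.3789 uM


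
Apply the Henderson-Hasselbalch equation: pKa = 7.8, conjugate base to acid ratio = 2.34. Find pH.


pH = pKa + log10([A-]/[HA])
pH = 7.8 + log10(2.34)
pH = 8.1692

8.1692


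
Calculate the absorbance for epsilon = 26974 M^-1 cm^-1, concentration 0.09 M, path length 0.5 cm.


A = epsilon * c * l
A = 26974 * 0.09 * 0.5
A = 1213.83

1213.83


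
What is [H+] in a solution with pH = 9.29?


[H+] = 10^(-pH)
[H+] = 10^(-9.29)
[H+] = 5.129e-10 M

5.129e-10 M


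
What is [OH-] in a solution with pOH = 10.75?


[OH-] = 10^(-pOH)
[OH-] = 10^(-10.75)
[OH-] = 1.778e-11 M

1.778e-11 M


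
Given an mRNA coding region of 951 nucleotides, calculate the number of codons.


codons = nucleotides / 3
codons = 951 / 3 = 317

317


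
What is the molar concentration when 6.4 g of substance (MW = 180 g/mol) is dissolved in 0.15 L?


C = (mass / MW) / volume
C = (6.4 / 180) / 0.15
C = 0.237 M

0.237 M


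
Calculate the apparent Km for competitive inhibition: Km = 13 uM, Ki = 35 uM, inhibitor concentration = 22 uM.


Km_app = Km * (1 + [I]/Ki)
Km_app = 13 * (1 + 22/35)
Km_app = 21.1714 uM

21.1714 uM


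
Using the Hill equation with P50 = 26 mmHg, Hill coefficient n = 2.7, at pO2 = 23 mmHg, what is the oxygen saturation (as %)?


Y = pO2^n / (P50^n + pO2^n)
Y = 23^2.7 / (26^2.7 + 23^2.7)
Y = 41.8%

41.8%


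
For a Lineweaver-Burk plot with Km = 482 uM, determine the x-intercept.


x-intercept = -1/Km
= -1/482
= -0.0021 1/uM

-0.0021 1/uM


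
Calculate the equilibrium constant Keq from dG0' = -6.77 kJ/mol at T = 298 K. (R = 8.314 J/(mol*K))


Keq = exp(-dG0 * 1000 / (R * T))
Keq = exp(-(-6.77) * 1000 / (8.314 * 298))
Keq = 15.3715

15.3715


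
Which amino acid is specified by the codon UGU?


Standard genetic code lookup.
Codon UGU -> Cys

Cys


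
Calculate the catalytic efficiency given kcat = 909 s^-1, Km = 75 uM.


Catalytic efficiency = kcat / Km
= 909 / 75
= 12.12 uM^-1*s^-1

12.12 uM^-1*s^-1


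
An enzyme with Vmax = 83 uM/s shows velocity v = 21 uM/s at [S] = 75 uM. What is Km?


Km = [S] * (Vmax - v) / v
Km = 75 * (83 - 21) / 21
Km = 221.4286 uM

221.4286 uM


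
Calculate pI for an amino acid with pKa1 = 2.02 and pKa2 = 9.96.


pI = (pKa1 + pKa2) / 2
pI = (2.02 + 9.96) / 2
pI = 5.99

5.99


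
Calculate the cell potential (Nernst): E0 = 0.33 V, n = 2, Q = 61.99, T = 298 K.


E = E0 - (RT/nF) * ln(Q)
E = 0.33 - (8.314 * 298 / (2 * 96485)) * ln(61.99)
E = 0.277 V

0.277 V


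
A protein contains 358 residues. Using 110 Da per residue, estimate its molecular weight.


MW = n_residues * 110 Da
MW = 358 * 110
MW = 39380 Da

39380 Da


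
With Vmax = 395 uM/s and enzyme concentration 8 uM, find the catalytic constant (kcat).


kcat = Vmax / [E]t
kcat = 395 / 8
kcat = 49.375 s^-1

49.375 s^-1


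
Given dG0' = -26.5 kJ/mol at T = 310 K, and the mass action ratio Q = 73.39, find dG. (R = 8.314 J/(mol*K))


dG = dG0' + RT * ln(Q) / 1000
dG = -26.5 + 8.314 * 310 * ln(73.39) / 1000
dG = -15.4283 kJ/mol

-15.4283 kJ/mol


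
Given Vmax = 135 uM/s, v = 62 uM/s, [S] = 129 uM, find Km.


Km = [S] * (Vmax - v) / v
Km = 129 * (135 - 62) / 62
Km = 151.8871 uM

151.8871 uM


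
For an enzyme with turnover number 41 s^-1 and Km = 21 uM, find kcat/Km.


Catalytic efficiency = kcat / Km
= 41 / 21
= 1.9524 uM^-1*s^-1

1.9524 uM^-1*s^-1
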